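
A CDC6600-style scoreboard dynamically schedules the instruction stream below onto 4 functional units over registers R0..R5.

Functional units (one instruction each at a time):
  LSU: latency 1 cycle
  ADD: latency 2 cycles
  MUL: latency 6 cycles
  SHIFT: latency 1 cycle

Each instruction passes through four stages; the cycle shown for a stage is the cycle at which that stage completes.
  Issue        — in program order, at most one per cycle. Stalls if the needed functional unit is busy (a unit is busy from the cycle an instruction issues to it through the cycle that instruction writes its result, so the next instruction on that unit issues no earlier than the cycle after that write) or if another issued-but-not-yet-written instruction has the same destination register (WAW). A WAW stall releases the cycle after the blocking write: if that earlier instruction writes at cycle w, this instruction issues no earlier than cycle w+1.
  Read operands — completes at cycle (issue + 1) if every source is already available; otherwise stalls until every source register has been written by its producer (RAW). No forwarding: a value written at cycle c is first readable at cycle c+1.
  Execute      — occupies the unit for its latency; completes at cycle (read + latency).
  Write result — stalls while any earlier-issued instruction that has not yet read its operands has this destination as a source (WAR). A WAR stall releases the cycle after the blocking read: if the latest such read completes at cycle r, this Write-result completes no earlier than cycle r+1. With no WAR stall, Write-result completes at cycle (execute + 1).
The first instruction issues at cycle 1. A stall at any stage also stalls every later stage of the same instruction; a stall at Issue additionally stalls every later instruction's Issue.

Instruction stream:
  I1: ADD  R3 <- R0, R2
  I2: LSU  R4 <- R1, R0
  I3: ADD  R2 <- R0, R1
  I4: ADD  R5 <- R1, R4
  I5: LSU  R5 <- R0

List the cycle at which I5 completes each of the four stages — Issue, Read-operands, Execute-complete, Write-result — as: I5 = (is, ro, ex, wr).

  I1 | 1 | 2 | 4 | 5
  I2 | 2 | 3 | 4 | 5
  I3 | 6 | 7 | 9 | 10   struct: ADD busy until I1 writes@5
  I4 | 11 | 12 | 14 | 15   struct: ADD busy until I3 writes@10
  I5 | 16 | 17 | 18 | 19   WAW R5: wait I4 write@15

I5 = (16, 17, 18, 19)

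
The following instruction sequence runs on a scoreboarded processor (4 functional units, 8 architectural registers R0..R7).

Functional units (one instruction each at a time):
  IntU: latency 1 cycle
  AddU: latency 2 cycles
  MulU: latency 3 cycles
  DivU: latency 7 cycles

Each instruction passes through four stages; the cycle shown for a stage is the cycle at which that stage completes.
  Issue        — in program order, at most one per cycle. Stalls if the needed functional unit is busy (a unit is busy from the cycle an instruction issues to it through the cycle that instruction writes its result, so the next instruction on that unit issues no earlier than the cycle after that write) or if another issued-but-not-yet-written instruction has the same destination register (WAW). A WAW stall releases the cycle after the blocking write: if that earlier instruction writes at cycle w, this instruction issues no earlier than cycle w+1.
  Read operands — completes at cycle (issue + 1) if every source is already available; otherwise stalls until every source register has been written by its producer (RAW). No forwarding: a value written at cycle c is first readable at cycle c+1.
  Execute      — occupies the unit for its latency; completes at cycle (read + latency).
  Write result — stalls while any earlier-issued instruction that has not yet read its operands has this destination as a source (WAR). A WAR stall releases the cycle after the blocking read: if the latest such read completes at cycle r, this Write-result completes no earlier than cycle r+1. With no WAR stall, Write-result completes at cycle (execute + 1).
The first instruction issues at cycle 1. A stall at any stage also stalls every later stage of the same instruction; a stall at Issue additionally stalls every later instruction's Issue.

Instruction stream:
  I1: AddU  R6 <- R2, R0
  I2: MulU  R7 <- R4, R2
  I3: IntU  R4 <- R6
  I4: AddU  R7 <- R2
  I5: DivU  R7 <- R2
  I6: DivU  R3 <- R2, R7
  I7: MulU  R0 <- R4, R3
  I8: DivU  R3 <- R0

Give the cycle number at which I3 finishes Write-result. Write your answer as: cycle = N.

cycle 1: I1 issues→AddU
cycle 2: I1 reads | I2 issues→MulU
cycle 3: I2 reads | I3 issues→IntU
cycle 4: I1 exec-done
cycle 5: I1 writes R6
cycle 6: I2 exec-done | I3 reads
cycle 7: I2 writes R7 | I3 exec-done
cycle 8: I3 writes R4 | I4 issues→AddU
cycle 9: I4 reads
cycle 11: I4 exec-done
cycle 12: I4 writes R7
cycle 13: I5 issues→DivU
cycle 14: I5 reads
cycle 21: I5 exec-done
cycle 22: I5 writes R7
cycle 23: I6 issues→DivU
cycle 24: I6 reads | I7 issues→MulU
cycle 31: I6 exec-done
cycle 32: I6 writes R3
cycle 33: I7 reads | I8 issues→DivU
cycle 36: I7 exec-done
cycle 37: I7 writes R0
cycle 38: I8 reads
cycle 45: I8 exec-done
cycle 46: I8 writes R3

cycle = 8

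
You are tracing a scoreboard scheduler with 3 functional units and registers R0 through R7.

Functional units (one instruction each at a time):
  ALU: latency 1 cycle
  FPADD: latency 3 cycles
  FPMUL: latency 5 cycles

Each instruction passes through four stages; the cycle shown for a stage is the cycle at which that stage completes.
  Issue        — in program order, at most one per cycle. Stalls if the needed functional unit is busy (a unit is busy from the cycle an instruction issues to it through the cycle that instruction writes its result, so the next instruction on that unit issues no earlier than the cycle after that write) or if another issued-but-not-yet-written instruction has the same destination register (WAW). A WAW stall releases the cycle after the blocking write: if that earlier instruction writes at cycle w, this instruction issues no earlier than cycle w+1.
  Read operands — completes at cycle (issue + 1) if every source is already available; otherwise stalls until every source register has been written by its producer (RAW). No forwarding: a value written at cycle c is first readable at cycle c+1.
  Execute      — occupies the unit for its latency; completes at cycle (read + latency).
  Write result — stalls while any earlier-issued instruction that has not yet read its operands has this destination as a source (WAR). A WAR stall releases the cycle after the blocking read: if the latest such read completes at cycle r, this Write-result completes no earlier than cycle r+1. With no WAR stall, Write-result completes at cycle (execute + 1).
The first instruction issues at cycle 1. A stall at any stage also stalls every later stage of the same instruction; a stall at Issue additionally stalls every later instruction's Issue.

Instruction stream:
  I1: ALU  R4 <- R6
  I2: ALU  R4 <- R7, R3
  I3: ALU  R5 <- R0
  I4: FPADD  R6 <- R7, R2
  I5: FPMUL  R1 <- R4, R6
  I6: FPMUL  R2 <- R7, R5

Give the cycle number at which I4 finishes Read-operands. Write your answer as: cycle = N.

cycle = 11

cycle 1: I1 issues→ALU
cycle 2: I1 reads
cycle 3: I1 exec-done
cycle 4: I1 writes R4
cycle 5: I2 issues→ALU
cycle 6: I2 reads
cycle 7: I2 exec-done
cycle 8: I2 writes R4
cycle 9: I3 issues→ALU
cycle 10: I3 reads; I4 issues→FPADD
cycle 11: I3 exec-done; I4 reads; I5 issues→FPMUL
cycle 12: I3 writes R5
cycle 14: I4 exec-done
cycle 15: I4 writes R6
cycle 16: I5 reads
cycle 21: I5 exec-done
cycle 22: I5 writes R1
cycle 23: I6 issues→FPMUL
cycle 24: I6 reads
cycle 29: I6 exec-done
cycle 30: I6 writes R2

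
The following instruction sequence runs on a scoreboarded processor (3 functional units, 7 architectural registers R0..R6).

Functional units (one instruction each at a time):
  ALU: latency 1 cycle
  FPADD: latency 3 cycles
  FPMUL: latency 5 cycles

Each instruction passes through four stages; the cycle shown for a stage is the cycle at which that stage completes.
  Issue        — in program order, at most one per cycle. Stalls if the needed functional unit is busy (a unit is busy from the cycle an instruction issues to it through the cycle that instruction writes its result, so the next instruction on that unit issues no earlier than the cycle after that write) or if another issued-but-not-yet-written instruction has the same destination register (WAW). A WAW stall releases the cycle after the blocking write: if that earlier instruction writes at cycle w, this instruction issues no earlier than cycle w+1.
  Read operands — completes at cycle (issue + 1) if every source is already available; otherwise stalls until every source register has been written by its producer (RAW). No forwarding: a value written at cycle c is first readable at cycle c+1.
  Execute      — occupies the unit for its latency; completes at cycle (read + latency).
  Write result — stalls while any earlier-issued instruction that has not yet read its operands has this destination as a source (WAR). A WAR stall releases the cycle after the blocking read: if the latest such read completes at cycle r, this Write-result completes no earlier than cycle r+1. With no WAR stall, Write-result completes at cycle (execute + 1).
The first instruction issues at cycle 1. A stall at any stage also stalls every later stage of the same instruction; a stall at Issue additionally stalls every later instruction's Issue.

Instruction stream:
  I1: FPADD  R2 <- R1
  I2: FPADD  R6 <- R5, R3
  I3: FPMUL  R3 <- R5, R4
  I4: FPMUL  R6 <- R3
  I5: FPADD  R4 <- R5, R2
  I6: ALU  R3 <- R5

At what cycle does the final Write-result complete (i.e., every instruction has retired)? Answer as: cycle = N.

cycle = 23

t=1  issue I1 (FPADD)
t=2  I1 read-ops
t=5  I1 finished on FPADD
t=6  I1→R2
t=7  issue I2 (FPADD)
t=8  I2 read-ops | issue I3 (FPMUL)
t=9  I3 read-ops
t=11  I2 finished on FPADD
t=12  I2→R6
t=14  I3 finished on FPMUL
t=15  I3→R3
t=16  issue I4 (FPMUL)
t=17  I4 read-ops | issue I5 (FPADD)
t=18  I5 read-ops | issue I6 (ALU)
t=19  I6 read-ops
t=20  I6 finished on ALU
t=21  I5 finished on FPADD | I6→R3
t=22  I4 finished on FPMUL | I5→R4
t=23  I4→R6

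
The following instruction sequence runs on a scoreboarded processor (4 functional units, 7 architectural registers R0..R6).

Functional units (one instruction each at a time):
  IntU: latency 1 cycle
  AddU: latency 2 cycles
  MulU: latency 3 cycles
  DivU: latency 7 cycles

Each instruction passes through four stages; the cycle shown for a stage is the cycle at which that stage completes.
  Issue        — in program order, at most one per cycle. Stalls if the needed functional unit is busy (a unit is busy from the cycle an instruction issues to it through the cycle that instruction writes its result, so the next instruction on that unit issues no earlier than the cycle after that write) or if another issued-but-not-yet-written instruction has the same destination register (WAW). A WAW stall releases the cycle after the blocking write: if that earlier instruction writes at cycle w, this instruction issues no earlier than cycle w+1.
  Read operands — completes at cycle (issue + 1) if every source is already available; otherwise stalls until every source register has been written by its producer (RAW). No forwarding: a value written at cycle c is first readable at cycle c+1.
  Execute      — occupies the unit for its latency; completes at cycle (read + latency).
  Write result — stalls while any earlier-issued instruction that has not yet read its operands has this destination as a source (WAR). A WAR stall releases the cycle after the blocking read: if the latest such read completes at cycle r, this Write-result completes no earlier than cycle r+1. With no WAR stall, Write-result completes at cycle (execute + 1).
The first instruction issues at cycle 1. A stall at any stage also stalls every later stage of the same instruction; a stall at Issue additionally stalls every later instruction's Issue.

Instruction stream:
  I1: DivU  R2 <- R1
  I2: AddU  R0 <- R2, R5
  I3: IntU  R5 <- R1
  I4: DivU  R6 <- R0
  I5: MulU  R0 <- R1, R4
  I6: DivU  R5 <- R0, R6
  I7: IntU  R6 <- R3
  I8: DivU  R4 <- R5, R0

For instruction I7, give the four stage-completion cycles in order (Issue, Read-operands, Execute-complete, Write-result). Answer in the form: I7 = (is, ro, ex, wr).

[1] I1 dispatched to DivU
[2] I1 operands ready; I2 dispatched to AddU
[3] I3 dispatched to IntU
[4] I3 operands ready
[5] I3 complete
[9] I1 complete
[10] R2←I1
[11] I2 operands ready; I4 dispatched to DivU
[12] R5←I3
[13] I2 complete
[14] R0←I2
[15] I4 operands ready; I5 dispatched to MulU
[16] I5 operands ready
[19] I5 complete
[20] R0←I5
[22] I4 complete
[23] R6←I4
[24] I6 dispatched to DivU
[25] I6 operands ready; I7 dispatched to IntU
[26] I7 operands ready
[27] I7 complete
[28] R6←I7
[32] I6 complete
[33] R5←I6
[34] I8 dispatched to DivU
[35] I8 operands ready
[42] I8 complete
[43] R4←I8

I7 = (25, 26, 27, 28)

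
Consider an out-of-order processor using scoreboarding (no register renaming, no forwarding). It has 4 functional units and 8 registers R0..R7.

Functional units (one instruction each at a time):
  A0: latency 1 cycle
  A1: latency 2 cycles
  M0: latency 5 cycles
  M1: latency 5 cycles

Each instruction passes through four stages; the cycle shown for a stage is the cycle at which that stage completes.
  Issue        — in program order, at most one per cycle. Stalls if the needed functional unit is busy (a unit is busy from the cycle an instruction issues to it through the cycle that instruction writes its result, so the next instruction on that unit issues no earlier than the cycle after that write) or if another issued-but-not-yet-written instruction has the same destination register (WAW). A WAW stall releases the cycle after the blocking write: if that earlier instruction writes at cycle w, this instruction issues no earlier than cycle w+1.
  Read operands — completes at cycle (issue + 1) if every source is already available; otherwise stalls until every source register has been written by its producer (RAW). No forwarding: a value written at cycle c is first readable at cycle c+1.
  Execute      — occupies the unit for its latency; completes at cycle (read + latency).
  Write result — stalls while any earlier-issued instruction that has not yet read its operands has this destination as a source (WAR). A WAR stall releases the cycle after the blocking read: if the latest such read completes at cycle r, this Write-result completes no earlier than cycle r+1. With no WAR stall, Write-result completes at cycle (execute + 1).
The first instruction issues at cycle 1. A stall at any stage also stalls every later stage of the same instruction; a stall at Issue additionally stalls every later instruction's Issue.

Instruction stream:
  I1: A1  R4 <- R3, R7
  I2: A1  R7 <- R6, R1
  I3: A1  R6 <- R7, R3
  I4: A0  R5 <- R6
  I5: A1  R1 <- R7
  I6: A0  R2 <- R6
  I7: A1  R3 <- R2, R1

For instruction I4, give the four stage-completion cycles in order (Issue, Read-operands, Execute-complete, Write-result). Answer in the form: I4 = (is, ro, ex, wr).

cycle 1: I1 dispatched to A1
cycle 2: I1 operands ready
cycle 4: I1 complete
cycle 5: R4←I1
cycle 6: I2 dispatched to A1
cycle 7: I2 operands ready
cycle 9: I2 complete
cycle 10: R7←I2
cycle 11: I3 dispatched to A1
cycle 12: I3 operands ready, I4 dispatched to A0
cycle 14: I3 complete
cycle 15: R6←I3
cycle 16: I4 operands ready, I5 dispatched to A1
cycle 17: I4 complete, I5 operands ready
cycle 18: R5←I4
cycle 19: I5 complete, I6 dispatched to A0
cycle 20: R1←I5, I6 operands ready
cycle 21: I6 complete, I7 dispatched to A1
cycle 22: R2←I6
cycle 23: I7 operands ready
cycle 25: I7 complete
cycle 26: R3←I7

I4 = (12, 16, 17, 18)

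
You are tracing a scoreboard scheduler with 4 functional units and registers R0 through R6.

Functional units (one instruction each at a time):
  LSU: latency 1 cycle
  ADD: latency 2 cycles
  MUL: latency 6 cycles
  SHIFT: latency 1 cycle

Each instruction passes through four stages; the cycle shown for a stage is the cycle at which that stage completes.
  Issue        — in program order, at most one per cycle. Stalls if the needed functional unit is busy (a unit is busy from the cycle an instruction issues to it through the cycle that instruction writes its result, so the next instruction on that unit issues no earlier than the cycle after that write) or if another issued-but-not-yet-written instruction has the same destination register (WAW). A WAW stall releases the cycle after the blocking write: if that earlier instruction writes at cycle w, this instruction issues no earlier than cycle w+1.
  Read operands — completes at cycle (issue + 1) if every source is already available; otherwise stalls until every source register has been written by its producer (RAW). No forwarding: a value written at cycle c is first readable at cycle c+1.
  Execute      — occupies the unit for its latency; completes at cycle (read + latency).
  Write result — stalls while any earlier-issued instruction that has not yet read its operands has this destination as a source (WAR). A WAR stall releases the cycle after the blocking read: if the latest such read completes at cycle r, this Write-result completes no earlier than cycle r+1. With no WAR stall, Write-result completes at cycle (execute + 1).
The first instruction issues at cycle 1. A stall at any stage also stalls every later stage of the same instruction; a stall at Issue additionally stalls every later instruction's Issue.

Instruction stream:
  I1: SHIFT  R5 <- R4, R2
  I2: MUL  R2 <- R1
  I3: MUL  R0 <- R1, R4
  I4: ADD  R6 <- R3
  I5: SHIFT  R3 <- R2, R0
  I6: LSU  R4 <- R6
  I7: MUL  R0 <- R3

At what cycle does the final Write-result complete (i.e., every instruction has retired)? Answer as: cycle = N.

cycle = 30

I1 -> (1, 2, 3, 4)
I2 -> (2, 3, 9, 10)
I3 -> (11, 12, 18, 19)  // struct: MUL busy until I2 writes@10
I4 -> (12, 13, 15, 16)
I5 -> (13, 20, 21, 22)  // RAW R0: wait I3 write@19
I6 -> (14, 17, 18, 19)  // RAW R6: wait I4 write@16
I7 -> (20, 23, 29, 30)  // struct: MUL busy until I3 writes@19, RAW R3: wait I5 write@22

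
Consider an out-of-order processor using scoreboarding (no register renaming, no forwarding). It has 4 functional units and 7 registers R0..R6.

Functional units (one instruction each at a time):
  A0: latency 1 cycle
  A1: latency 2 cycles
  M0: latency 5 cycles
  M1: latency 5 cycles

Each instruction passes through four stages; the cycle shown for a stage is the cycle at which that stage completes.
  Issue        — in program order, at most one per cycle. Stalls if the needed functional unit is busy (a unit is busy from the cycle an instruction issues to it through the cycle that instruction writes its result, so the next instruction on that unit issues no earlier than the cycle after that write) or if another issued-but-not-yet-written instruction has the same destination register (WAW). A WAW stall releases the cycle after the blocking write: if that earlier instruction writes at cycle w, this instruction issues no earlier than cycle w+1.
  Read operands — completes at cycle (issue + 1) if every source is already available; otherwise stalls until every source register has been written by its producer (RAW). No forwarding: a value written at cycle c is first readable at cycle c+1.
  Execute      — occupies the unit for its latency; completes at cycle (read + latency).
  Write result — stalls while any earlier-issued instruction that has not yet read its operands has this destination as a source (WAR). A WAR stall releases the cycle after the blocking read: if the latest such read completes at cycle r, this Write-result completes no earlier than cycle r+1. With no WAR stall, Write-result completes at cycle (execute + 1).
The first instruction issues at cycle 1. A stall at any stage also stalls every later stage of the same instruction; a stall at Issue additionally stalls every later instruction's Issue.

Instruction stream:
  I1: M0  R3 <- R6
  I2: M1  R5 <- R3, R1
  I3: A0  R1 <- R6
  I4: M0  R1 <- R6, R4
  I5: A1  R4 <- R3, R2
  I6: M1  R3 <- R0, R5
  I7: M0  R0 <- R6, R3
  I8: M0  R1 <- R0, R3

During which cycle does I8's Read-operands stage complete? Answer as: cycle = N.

cycle = 32

1) issue 1, read 2, done 7, write 8
2) issue 2, read 9, done 14, write 15  <RAW R3: wait I1 write@8>
3) issue 3, read 4, done 5, write 10  <WAR R1: wait I2 read@9>
4) issue 11, read 12, done 17, write 18  <WAW R1: wait I3 write@10>
5) issue 12, read 13, done 15, write 16
6) issue 16, read 17, done 22, write 23  <struct: M1 busy until I2 writes@15>
7) issue 19, read 24, done 29, write 30  <struct: M0 busy until I4 writes@18 / RAW R3: wait I6 write@23>
8) issue 31, read 32, done 37, write 38  <struct: M0 busy until I7 writes@30>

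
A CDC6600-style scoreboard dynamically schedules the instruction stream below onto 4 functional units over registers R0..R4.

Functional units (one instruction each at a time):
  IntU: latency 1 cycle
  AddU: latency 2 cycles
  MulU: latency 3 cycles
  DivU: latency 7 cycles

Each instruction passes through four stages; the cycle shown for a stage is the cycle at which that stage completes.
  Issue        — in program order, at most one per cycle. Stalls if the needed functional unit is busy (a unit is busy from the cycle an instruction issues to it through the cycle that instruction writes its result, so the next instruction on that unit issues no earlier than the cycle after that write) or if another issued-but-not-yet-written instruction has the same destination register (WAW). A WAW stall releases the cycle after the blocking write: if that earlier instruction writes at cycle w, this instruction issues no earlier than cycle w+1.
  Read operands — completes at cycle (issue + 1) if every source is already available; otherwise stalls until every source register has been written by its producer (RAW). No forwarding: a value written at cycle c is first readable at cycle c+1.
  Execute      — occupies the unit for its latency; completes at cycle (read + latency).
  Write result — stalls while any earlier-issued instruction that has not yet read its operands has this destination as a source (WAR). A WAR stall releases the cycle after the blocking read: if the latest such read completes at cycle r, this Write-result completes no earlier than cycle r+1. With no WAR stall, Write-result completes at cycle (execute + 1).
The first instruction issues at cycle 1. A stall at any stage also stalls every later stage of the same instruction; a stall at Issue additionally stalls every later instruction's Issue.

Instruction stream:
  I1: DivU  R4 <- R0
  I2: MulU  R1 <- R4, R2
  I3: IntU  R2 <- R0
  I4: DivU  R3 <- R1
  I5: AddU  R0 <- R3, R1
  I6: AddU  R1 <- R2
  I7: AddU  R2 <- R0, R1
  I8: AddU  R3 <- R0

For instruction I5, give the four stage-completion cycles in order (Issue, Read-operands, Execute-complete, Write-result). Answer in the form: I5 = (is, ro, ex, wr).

c1: I1→DivU
c2: I1 RO, I2→MulU
c3: I3→IntU
c4: I3 RO
c5: I3 EX
c9: I1 EX
c10: I1 WR R4
c11: I2 RO, I4→DivU
c12: I3 WR R2, I5→AddU
c14: I2 EX
c15: I2 WR R1
c16: I4 RO
c23: I4 EX
c24: I4 WR R3
c25: I5 RO
c27: I5 EX
c28: I5 WR R0
c29: I6→AddU
c30: I6 RO
c32: I6 EX
c33: I6 WR R1
c34: I7→AddU
c35: I7 RO
c37: I7 EX
c38: I7 WR R2
c39: I8→AddU
c40: I8 RO
c42: I8 EX
c43: I8 WR R3

I5 = (12, 25, 27, 28)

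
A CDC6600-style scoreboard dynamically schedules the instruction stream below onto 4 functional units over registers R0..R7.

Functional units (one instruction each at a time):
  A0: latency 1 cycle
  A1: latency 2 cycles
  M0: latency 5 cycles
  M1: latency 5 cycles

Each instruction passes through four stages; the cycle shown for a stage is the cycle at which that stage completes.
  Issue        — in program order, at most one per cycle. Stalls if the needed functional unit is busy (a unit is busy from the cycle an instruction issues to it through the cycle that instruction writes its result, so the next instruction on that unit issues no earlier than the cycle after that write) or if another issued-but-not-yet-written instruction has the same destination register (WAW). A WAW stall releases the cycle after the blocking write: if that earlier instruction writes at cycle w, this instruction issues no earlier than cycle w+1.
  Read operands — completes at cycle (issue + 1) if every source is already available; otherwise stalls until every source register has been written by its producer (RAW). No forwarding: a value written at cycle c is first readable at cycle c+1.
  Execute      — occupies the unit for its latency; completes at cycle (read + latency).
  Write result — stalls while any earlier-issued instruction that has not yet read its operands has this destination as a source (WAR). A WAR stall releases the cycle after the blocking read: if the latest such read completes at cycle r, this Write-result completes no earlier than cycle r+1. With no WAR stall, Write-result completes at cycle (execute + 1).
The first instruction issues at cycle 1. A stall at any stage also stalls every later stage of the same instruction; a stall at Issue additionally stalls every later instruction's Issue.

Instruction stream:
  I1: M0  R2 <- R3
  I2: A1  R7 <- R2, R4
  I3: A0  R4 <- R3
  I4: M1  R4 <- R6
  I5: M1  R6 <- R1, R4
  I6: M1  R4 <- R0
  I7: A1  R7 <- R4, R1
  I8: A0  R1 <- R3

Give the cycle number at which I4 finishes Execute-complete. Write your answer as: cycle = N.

cycle = 17

1) issue 1, read 2, done 7, write 8
2) issue 2, read 9, done 11, write 12  <RAW R2: wait I1 write@8>
3) issue 3, read 4, done 5, write 10  <WAR R4: wait I2 read@9>
4) issue 11, read 12, done 17, write 18  <WAW R4: wait I3 write@10>
5) issue 19, read 20, done 25, write 26  <struct: M1 busy until I4 writes@18>
6) issue 27, read 28, done 33, write 34  <struct: M1 busy until I5 writes@26>
7) issue 28, read 35, done 37, write 38  <RAW R4: wait I6 write@34>
8) issue 29, read 30, done 31, write 36  <WAR R1: wait I7 read@35>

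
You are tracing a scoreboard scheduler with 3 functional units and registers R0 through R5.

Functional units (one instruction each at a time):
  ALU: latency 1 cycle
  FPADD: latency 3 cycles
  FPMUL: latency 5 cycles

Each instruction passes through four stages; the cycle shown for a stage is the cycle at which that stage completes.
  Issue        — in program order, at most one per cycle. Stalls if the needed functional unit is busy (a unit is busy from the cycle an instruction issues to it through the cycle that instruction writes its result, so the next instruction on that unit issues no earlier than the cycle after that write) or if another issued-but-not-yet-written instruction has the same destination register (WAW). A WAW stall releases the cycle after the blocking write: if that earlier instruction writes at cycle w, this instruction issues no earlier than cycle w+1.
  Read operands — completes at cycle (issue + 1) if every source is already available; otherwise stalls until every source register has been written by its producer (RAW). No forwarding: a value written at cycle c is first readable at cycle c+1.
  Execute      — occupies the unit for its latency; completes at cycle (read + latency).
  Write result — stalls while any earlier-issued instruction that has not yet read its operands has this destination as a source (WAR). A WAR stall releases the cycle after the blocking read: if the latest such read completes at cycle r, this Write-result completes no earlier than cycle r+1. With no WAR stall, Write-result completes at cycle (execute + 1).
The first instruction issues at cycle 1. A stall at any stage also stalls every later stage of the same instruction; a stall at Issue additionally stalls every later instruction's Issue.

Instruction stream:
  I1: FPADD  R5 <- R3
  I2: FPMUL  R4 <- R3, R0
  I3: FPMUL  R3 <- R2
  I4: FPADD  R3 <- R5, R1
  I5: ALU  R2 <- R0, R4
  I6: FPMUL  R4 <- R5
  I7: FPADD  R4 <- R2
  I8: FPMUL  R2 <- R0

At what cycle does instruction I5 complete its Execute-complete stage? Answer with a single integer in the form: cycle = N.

cycle 1: I1→FPADD
cycle 2: I1 RO, I2→FPMUL
cycle 3: I2 RO
cycle 5: I1 EX
cycle 6: I1 WR R5
cycle 8: I2 EX
cycle 9: I2 WR R4
cycle 10: I3→FPMUL
cycle 11: I3 RO
cycle 16: I3 EX
cycle 17: I3 WR R3
cycle 18: I4→FPADD
cycle 19: I4 RO, I5→ALU
cycle 20: I5 RO, I6→FPMUL
cycle 21: I5 EX, I6 RO
cycle 22: I4 EX, I5 WR R2
cycle 23: I4 WR R3
cycle 26: I6 EX
cycle 27: I6 WR R4
cycle 28: I7→FPADD
cycle 29: I7 RO, I8→FPMUL
cycle 30: I8 RO
cycle 32: I7 EX
cycle 33: I7 WR R4
cycle 35: I8 EX
cycle 36: I8 WR R2

cycle = 21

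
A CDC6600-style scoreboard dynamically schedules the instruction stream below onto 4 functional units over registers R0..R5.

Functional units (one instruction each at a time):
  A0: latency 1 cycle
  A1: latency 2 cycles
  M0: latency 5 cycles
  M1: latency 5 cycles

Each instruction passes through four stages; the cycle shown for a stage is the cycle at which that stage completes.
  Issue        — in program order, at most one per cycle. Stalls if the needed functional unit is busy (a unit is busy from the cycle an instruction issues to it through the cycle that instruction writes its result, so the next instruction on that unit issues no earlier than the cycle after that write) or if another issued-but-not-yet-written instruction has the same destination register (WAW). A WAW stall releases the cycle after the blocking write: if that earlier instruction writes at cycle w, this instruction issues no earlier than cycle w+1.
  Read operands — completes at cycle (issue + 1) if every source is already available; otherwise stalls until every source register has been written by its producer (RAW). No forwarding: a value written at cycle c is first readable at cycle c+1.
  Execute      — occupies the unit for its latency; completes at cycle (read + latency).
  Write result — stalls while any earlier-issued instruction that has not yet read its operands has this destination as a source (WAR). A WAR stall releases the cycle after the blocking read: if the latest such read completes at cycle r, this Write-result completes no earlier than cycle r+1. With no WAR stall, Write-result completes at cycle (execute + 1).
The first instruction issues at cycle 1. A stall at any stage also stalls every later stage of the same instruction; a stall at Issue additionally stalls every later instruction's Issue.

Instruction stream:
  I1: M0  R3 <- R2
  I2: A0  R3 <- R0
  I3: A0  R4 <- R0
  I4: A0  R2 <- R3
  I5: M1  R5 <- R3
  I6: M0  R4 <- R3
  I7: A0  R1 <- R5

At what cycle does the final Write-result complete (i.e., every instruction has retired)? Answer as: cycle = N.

[1] issue I1 (M0)
[2] I1 read-ops
[7] I1 finished on M0
[8] I1→R3
[9] issue I2 (A0)
[10] I2 read-ops
[11] I2 finished on A0
[12] I2→R3
[13] issue I3 (A0)
[14] I3 read-ops
[15] I3 finished on A0
[16] I3→R4
[17] issue I4 (A0)
[18] I4 read-ops; issue I5 (M1)
[19] I4 finished on A0; I5 read-ops; issue I6 (M0)
[20] I4→R2; I6 read-ops
[21] issue I7 (A0)
[24] I5 finished on M1
[25] I5→R5; I6 finished on M0
[26] I6→R4; I7 read-ops
[27] I7 finished on A0
[28] I7→R1

cycle = 28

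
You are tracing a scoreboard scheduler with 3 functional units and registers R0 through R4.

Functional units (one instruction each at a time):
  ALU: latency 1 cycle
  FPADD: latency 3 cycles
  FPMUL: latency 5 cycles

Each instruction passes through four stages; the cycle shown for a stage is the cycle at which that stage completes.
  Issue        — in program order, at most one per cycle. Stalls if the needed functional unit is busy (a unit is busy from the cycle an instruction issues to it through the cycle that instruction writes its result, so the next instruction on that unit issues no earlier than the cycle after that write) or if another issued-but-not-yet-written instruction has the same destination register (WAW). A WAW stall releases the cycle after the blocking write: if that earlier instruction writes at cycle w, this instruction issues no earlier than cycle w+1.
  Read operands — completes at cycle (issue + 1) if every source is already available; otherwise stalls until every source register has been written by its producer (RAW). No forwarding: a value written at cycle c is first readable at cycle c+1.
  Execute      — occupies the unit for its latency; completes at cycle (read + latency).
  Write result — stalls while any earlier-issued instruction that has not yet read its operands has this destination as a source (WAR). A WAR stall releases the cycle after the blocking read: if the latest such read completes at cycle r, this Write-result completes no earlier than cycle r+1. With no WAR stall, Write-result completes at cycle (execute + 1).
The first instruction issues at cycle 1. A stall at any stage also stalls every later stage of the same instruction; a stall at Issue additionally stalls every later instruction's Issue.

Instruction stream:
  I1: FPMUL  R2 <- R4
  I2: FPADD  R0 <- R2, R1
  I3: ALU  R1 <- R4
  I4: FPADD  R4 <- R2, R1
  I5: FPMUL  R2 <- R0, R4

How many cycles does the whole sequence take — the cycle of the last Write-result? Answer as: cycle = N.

cycle 1: issue I1 (FPMUL)
cycle 2: I1 read-ops | issue I2 (FPADD)
cycle 3: issue I3 (ALU)
cycle 4: I3 read-ops
cycle 5: I3 finished on ALU
cycle 7: I1 finished on FPMUL
cycle 8: I1→R2
cycle 9: I2 read-ops
cycle 10: I3→R1
cycle 12: I2 finished on FPADD
cycle 13: I2→R0
cycle 14: issue I4 (FPADD)
cycle 15: I4 read-ops | issue I5 (FPMUL)
cycle 18: I4 finished on FPADD
cycle 19: I4→R4
cycle 20: I5 read-ops
cycle 25: I5 finished on FPMUL
cycle 26: I5→R2

cycle = 26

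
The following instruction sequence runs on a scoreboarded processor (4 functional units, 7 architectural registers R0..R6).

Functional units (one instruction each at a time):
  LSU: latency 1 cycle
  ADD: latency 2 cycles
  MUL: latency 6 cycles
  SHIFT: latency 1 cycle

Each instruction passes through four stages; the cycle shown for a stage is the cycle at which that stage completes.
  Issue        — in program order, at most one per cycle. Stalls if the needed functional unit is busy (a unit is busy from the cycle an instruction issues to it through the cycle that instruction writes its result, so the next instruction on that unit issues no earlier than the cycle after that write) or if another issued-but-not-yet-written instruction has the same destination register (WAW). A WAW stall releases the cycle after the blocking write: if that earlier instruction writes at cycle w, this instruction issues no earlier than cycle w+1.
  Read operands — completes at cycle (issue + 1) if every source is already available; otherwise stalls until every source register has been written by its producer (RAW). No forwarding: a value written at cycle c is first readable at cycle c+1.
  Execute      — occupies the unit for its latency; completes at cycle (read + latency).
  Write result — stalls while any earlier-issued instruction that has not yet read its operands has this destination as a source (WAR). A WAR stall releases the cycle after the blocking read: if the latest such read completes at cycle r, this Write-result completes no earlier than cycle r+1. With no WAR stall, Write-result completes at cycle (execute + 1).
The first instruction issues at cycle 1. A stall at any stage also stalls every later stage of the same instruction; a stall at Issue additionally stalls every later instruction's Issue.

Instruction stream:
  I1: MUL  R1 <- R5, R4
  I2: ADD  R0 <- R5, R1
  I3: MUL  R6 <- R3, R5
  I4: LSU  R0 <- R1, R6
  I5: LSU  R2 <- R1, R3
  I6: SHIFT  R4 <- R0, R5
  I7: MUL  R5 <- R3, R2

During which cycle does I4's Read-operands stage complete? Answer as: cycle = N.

c1: I1→MUL
c2: I1 RO, I2→ADD
c8: I1 EX
c9: I1 WR R1
c10: I2 RO, I3→MUL
c11: I3 RO
c12: I2 EX
c13: I2 WR R0
c14: I4→LSU
c17: I3 EX
c18: I3 WR R6
c19: I4 RO
c20: I4 EX
c21: I4 WR R0
c22: I5→LSU
c23: I5 RO, I6→SHIFT
c24: I5 EX, I6 RO, I7→MUL
c25: I5 WR R2, I6 EX
c26: I6 WR R4, I7 RO
c32: I7 EX
c33: I7 WR R5

cycle = 19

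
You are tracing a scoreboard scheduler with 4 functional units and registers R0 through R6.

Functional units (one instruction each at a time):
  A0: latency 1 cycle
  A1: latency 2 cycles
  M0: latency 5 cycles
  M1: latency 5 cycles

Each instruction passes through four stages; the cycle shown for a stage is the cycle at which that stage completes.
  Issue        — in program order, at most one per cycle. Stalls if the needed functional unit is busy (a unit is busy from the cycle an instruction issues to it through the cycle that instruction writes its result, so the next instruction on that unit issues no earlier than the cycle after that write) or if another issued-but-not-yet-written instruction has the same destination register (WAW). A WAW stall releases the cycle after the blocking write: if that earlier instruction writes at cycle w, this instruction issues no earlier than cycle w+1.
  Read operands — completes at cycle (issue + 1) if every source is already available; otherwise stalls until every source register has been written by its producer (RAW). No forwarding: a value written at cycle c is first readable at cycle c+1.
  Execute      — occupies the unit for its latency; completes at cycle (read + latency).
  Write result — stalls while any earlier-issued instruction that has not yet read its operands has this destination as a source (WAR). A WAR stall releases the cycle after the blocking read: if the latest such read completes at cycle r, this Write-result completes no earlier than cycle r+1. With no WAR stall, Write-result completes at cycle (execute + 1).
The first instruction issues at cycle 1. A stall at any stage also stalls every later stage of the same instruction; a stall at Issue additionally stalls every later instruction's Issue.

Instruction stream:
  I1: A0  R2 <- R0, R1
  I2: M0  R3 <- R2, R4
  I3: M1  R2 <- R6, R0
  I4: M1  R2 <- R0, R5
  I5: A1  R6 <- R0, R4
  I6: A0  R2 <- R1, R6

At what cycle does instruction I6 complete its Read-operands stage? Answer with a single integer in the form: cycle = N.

cycle = 22

[1] issue I1 (A0)
[2] I1 read-ops, issue I2 (M0)
[3] I1 finished on A0
[4] I1→R2
[5] I2 read-ops, issue I3 (M1)
[6] I3 read-ops
[10] I2 finished on M0
[11] I2→R3, I3 finished on M1
[12] I3→R2
[13] issue I4 (M1)
[14] I4 read-ops, issue I5 (A1)
[15] I5 read-ops
[17] I5 finished on A1
[18] I5→R6
[19] I4 finished on M1
[20] I4→R2
[21] issue I6 (A0)
[22] I6 read-ops
[23] I6 finished on A0
[24] I6→R2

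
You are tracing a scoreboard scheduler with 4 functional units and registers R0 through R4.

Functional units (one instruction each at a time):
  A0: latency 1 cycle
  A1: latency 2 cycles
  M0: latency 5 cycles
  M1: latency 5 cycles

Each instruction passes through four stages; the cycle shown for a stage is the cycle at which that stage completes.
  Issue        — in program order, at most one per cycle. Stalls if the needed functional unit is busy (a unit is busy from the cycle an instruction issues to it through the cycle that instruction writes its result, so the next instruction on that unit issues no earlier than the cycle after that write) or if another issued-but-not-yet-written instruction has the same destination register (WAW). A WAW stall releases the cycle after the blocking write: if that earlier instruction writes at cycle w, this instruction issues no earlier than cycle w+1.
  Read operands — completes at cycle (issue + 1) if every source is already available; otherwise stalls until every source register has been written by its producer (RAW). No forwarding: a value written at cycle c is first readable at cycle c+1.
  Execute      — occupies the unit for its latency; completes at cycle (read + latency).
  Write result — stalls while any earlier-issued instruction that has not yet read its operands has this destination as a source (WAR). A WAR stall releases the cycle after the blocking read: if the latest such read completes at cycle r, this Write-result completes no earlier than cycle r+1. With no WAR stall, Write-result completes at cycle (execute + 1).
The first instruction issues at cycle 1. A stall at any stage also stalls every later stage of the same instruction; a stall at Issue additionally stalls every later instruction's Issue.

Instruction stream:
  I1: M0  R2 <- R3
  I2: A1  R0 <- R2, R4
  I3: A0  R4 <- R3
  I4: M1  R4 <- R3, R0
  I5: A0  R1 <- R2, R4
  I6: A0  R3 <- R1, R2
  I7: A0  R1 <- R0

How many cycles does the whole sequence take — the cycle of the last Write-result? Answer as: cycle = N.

cycle = 30

I1 -> (1, 2, 7, 8)
I2 -> (2, 9, 11, 12)  // RAW R2: wait I1 write@8
I3 -> (3, 4, 5, 10)  // WAR R4: wait I2 read@9
I4 -> (11, 13, 18, 19)  // WAW R4: wait I3 write@10, RAW R0: wait I2 write@12
I5 -> (12, 20, 21, 22)  // RAW R4: wait I4 write@19
I6 -> (23, 24, 25, 26)  // struct: A0 busy until I5 writes@22
I7 -> (27, 28, 29, 30)  // struct: A0 busy until I6 writes@26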